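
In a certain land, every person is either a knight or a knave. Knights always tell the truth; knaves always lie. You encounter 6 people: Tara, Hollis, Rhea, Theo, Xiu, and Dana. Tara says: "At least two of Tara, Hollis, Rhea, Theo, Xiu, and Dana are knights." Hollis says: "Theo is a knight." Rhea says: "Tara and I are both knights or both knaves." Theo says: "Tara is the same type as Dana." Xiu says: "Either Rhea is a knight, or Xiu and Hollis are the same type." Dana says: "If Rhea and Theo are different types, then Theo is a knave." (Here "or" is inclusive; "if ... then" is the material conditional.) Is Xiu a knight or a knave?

Xiu is a knight.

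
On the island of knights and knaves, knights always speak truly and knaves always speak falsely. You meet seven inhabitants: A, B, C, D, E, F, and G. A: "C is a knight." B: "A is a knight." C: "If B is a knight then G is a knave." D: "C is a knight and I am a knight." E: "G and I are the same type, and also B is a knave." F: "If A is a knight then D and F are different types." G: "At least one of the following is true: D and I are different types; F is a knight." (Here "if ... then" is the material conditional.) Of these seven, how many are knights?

The unique consistent assignment is A=knight, B=knight, C=knight, D=knave, E=knave, F=knave, G=knave.
That has 3 knights.

3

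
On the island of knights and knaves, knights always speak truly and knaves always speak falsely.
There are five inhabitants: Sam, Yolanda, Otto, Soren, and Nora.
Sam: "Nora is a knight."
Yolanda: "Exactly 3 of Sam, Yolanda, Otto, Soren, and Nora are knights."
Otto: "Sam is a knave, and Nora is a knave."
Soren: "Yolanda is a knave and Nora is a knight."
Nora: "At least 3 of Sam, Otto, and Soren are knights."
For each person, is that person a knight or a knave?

Sam is a knave, Yolanda is a knave, Otto is a knight, Soren is a knave, and Nora is a knave.

Since Sam is a knave, "Nora is a knight" needs to be false, which holds.
Yolanda is a knave, and the claim "exactly 3 of Sam, Yolanda, Otto, Soren, and Nora are knights" is indeed false.
Otto is a knight; "Sam is a knave, and Nora is a knave" is true, as required.
Soren is a knave, and the claim "Yolanda is a knave and Nora is a knight" is indeed false.
Nora is a knave, so "at least 3 of Sam, Otto, and Soren are knights" must be false — and it is.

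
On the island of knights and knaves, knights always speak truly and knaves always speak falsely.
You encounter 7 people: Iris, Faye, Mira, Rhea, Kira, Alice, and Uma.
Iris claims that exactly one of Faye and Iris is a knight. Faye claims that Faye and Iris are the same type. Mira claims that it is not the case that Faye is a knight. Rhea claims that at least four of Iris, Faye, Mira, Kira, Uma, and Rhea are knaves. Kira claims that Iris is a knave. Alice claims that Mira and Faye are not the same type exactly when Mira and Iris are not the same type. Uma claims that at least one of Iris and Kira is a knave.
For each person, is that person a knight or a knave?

As a knight, Iris's statement "exactly one of Faye and Iris is a knight" should be true; it is.
Faye is a knave, and the claim "Faye and Iris are the same type" is indeed False.
Mira is a knight, and the claim "it is not the case that Faye is a knight" is indeed true.
Rhea (knave): "at least four of Iris, Faye, Mira, Kira, Uma, and Rhea are knaves" — False. ✓
Kira (knave): "Iris is a knave" — False. ✓
Alice (knave): "Mira and Faye are not the same type exactly when Mira and Iris are not the same type" — False. ✓
Uma is a knight; "at least one of Iris and Kira is a knave" is true, as required.

Iris is a knight, Faye is a knave, Mira is a knight, Rhea is a knave, Kira is a knave, Alice is a knave, and Uma is a knight.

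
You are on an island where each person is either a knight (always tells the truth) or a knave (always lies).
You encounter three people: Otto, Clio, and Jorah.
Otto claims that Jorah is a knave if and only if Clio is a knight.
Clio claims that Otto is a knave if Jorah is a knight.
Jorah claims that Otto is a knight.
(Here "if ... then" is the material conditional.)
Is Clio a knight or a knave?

Consistent assignments: {Otto=knight, Clio=knave, Jorah=knight}
In every consistent assignment, Clio is a knave.

Clio is a knave.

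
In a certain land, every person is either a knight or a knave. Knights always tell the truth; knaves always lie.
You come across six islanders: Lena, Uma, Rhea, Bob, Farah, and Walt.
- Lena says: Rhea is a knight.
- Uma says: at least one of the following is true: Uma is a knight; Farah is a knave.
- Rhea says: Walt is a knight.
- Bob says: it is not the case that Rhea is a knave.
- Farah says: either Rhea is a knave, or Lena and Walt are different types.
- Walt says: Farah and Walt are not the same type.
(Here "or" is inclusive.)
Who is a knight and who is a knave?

As a knight, Lena's statement "Rhea is a knight" should be True; it is.
Uma is a knight, and the claim "at least one of the following is true: Uma is a knight; Farah is a knave" is indeed True.
Rhea (knight): "Walt is a knight" — True. ✓
Bob is a knight, and the claim "it is not the case that Rhea is a knave" is indeed True.
Since Farah is a knave, "either Rhea is a knave, or Lena and Walt are different types" needs to be False, which holds.
Since Walt is a knight, "Farah and Walt are not the same type" needs to be True, which holds.

Knights: Lena, Uma, Rhea, Bob, and Walt. Knaves: Farah.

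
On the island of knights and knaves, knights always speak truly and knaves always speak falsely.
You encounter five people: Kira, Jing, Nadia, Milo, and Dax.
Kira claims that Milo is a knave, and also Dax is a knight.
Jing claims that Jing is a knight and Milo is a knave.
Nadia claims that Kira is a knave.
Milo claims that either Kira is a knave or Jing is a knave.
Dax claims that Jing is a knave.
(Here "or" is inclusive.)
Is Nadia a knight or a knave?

Nadia is a knight.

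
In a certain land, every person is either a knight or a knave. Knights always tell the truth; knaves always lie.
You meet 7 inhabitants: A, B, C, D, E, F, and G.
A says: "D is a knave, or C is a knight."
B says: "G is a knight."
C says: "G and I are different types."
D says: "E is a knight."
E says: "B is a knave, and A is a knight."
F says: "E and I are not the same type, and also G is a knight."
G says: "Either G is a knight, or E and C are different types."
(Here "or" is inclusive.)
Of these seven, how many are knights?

The unique consistent assignment is A=knight, B=knave, C=knight, D=knight, E=knight, F=knave, G=knave.
That has 4 knights.

4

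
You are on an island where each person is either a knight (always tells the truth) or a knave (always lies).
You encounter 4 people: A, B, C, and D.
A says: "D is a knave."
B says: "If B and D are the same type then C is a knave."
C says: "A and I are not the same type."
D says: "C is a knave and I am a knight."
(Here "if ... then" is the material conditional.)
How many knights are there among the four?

2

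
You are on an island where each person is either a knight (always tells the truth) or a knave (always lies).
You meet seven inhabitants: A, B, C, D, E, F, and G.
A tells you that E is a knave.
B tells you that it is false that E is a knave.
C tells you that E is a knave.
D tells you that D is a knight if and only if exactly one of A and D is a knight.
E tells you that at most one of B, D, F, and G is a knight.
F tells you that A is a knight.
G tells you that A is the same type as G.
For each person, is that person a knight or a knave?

Since A is a knight, "E is a knave" needs to be true, which holds.
B is a knave, so "it is false that E is a knave" must be False — and it is.
C is a knight, and the claim "E is a knave" is indeed true.
D is a knave; "D is a knight if and only if exactly one of A and D is a knight" is False, as required.
E is a knave, and the claim "at most one of B, D, F, and G is a knight" is indeed False.
As a knight, F's statement "A is a knight" should be true; it is.
G is a knight, so "A is the same type as G" must be true — and it is.

A is a knight, B is a knave, C is a knight, D is a knave, E is a knave, F is a knight, and G is a knight.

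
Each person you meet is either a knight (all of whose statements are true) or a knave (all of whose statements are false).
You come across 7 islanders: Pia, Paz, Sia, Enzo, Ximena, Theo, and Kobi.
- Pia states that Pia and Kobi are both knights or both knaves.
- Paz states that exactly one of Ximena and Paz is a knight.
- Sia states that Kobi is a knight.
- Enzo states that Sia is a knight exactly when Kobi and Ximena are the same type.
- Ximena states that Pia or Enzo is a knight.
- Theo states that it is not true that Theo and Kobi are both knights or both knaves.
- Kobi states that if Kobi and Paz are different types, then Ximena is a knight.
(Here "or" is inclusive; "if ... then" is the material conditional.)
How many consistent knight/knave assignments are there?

0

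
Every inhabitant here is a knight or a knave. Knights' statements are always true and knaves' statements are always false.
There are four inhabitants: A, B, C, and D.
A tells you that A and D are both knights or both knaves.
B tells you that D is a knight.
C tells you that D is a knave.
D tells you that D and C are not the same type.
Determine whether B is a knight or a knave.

Consistent assignments: {A=knight, B=knight, C=knave, D=knight}; {A=knave, B=knight, C=knave, D=knight}
In every consistent assignment, B is a knight.

B is a knight.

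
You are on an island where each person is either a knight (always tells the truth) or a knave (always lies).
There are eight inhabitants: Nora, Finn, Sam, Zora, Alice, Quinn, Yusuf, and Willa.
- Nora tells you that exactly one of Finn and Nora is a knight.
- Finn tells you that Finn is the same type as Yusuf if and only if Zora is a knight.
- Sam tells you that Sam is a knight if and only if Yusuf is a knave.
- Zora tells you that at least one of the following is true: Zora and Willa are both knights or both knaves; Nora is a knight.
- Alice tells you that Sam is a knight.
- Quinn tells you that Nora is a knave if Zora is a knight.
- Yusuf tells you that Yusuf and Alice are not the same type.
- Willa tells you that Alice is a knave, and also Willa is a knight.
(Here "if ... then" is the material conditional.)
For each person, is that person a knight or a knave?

Nora is a knave, Finn is a knave, Sam is a knave, Zora is a knave, Alice is a knave, Quinn is a knight, Yusuf is a knave, and Willa is a knight.

Nora is a knave, and the claim "exactly one of Finn and Nora is a knight" is indeed False.
Finn (knave): "Finn is the same type as Yusuf if and only if Zora is a knight" — False. ✓
Sam (knave): "Sam is a knight if and only if Yusuf is a knave" — False. ✓
As a knave, Zora's statement "at least one of the following is true: Zora and Willa are both knights or both knaves; Nora is a knight" should be False; it is.
Alice (knave): "Sam is a knight" — False. ✓
Since Quinn is a knight, "Nora is a knave if Zora is a knight" needs to be True, which holds.
Yusuf is a knave, so "Yusuf and Alice are not the same type" must be False — and it is.
Since Willa is a knight, "Alice is a knave, and also Willa is a knight" needs to be True, which holds.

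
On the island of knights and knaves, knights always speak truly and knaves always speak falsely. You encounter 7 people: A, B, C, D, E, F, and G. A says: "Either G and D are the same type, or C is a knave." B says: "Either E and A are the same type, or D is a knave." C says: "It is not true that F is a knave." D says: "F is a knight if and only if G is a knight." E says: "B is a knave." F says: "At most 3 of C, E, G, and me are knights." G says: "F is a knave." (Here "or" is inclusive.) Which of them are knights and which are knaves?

A is a knight, B is a knight, C is a knight, D is a knave, E is a knave, F is a knight, and G is a knave.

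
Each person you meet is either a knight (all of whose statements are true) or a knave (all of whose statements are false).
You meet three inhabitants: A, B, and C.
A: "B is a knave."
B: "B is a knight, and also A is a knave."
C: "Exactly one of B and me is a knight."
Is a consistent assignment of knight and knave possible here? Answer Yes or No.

Yes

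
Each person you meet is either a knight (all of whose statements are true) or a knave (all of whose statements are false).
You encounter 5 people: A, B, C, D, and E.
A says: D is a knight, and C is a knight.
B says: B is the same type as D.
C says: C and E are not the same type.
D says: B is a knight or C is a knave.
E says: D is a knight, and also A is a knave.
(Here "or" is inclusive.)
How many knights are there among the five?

The unique consistent assignment is A=knight, B=knight, C=knight, D=knight, E=knave.
That has 4 knights.

4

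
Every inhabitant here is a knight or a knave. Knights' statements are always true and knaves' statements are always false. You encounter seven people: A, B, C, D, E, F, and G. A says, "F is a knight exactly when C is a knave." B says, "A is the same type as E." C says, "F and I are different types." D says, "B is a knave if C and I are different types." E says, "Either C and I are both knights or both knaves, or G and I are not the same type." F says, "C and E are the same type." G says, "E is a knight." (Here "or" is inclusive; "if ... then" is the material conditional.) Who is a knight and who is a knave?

A is a knight, B is a knave, C is a knight, D is a knight, E is a knave, F is a knave, and G is a knave.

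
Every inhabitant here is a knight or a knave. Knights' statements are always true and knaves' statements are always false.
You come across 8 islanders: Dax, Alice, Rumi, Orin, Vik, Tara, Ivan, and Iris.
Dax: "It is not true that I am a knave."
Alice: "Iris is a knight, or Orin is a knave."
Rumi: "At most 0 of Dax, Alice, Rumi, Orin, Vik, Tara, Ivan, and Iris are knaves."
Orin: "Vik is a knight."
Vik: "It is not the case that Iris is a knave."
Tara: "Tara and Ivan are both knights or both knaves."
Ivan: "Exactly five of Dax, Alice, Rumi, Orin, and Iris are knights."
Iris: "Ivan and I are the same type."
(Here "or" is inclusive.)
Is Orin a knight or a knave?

Consistent assignments: {Dax=knight, Alice=knight, Rumi=knight, Orin=knight, Vik=knight, Tara=knight, Ivan=knight, Iris=knight}
In every consistent assignment, Orin is a knight.

Orin is a knight.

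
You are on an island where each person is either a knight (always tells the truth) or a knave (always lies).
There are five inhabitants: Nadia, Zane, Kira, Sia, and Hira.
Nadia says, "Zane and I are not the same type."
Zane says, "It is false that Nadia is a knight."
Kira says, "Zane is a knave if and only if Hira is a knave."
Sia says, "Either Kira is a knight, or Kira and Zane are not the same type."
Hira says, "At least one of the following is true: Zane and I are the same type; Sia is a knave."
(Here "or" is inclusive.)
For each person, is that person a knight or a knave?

Nadia is a knight, Zane is a knave, Kira is a knave, Sia is a knave, and Hira is a knight.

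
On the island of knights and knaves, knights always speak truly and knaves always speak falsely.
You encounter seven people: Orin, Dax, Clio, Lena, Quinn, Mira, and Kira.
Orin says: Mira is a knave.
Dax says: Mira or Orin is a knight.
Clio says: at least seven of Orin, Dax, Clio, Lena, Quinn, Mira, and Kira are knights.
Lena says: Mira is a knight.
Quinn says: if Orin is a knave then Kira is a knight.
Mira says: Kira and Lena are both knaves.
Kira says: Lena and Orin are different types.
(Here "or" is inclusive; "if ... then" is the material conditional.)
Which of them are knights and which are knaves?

Orin is a knight, Dax is a knight, Clio is a knave, Lena is a knave, Quinn is a knight, Mira is a knave, and Kira is a knight.

Orin is a knight, and the claim "Mira is a knave" is indeed True.
Since Dax is a knight, "Mira or Orin is a knight" needs to be True, which holds.
Clio (knave): "at least seven of Orin, Dax, Clio, Lena, Quinn, Mira, and Kira are knights" — false. ✓
Lena (knave): "Mira is a knight" — false. ✓
Quinn (knight): "if Orin is a knave then Kira is a knight" — True. ✓
Mira (knave): "Kira and Lena are both knaves" — false. ✓
Kira is a knight; "Lena and Orin are different types" is True, as required.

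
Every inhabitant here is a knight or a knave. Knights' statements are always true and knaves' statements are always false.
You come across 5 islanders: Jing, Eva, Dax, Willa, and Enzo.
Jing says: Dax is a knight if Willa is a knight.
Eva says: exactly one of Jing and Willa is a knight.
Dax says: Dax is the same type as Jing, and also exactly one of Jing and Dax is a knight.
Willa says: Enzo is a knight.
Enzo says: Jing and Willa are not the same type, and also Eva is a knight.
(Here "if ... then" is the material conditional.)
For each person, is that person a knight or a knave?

Jing is a knave, Eva is a knight, Dax is a knave, Willa is a knight, and Enzo is a knight.

Jing is a knave; "Dax is a knight if Willa is a knight" is False, as required.
As a knight, Eva's statement "exactly one of Jing and Willa is a knight" should be true; it is.
Dax is a knave; "Dax is the same type as Jing, and also exactly one of Jing and Dax is a knight" is False, as required.
As a knight, Willa's statement "Enzo is a knight" should be true; it is.
Enzo (knight): "Jing and Willa are not the same type, and also Eva is a knight" — true. ✓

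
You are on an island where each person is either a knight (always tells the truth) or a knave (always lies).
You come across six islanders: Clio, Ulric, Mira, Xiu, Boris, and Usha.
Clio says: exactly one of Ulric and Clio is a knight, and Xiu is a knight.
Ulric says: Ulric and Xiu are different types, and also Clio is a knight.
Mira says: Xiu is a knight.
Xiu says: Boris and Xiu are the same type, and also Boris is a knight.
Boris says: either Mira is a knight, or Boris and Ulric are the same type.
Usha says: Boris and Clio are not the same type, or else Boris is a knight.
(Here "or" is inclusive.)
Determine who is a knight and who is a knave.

Knights: Mira, Xiu, Boris, and Usha. Knaves: Clio and Ulric.

Since Clio is a knave, "exactly one of Ulric and Clio is a knight, and Xiu is a knight" needs to be False, which holds.
Ulric (knave): "Ulric and Xiu are different types, and also Clio is a knight" — False. ✓
Mira is a knight; "Xiu is a knight" is True, as required.
Xiu is a knight, so "Boris and Xiu are the same type, and also Boris is a knight" must be True — and it is.
Since Boris is a knight, "either Mira is a knight, or Boris and Ulric are the same type" needs to be True, which holds.
Since Usha is a knight, "Boris and Clio are not the same type, or else Boris is a knight" needs to be True, which holds.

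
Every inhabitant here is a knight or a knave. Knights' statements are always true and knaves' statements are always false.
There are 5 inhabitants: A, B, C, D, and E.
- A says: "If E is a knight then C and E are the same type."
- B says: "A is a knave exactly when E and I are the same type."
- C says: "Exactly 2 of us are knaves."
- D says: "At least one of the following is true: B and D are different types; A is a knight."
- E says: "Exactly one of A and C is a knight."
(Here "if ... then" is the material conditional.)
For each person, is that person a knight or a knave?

A is a knight, B is a knave, C is a knight, D is a knight, and E is a knave.

A (knight): "if E is a knight then C and E are the same type" — True. ✓
As a knave, B's statement "A is a knave exactly when E and I are the same type" should be false; it is.
C is a knight, and the claim "exactly 2 of us are knaves" is indeed True.
D is a knight, and the claim "at least one of the following is true: B and D are different types; A is a knight" is indeed True.
Since E is a knave, "exactly one of A and C is a knight" needs to be false, which holds.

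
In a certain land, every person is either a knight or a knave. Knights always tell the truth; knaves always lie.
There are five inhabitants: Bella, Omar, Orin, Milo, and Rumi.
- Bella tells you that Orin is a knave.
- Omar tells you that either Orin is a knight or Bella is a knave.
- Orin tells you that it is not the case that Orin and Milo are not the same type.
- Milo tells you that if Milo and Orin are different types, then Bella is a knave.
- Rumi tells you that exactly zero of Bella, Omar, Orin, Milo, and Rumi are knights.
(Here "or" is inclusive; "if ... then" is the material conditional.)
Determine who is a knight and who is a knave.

Bella is a knave, Omar is a knight, Orin is a knight, Milo is a knight, and Rumi is a knave.

Bella is a knave, so "Orin is a knave" must be False — and it is.
As a knight, Omar's statement "either Orin is a knight or Bella is a knave" should be true; it is.
Orin is a knight; "it is not the case that Orin and Milo are not the same type" is true, as required.
Milo is a knight, so "if Milo and Orin are different types, then Bella is a knave" must be true — and it is.
As a knave, Rumi's statement "exactly zero of Bella, Omar, Orin, Milo, and Rumi are knights" should be False; it is.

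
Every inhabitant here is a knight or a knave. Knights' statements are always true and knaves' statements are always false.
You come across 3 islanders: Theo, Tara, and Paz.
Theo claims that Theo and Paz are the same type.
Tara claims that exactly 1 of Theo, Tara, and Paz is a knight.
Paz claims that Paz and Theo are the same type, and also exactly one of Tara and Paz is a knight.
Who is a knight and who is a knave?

Knights: Theo and Paz. Knaves: Tara.

Since Theo is a knight, "Theo and Paz are the same type" needs to be true, which holds.
Tara (knave): "exactly 1 of Theo, Tara, and Paz is a knight" — false. ✓
Paz is a knight, and the claim "Paz and Theo are the same type, and also exactly one of Tara and Paz is a knight" is indeed true.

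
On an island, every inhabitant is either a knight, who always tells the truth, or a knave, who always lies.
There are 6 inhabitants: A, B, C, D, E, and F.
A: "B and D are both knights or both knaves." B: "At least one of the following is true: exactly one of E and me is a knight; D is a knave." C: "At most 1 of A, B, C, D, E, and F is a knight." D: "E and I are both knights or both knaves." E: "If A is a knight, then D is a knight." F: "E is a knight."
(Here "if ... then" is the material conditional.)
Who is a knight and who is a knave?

Knights: B, E, and F. Knaves: A, C, and D.

Since A is a knave, "B and D are both knights or both knaves" needs to be false, which holds.
B (knight): "at least one of the following is true: exactly one of E and me is a knight; D is a knave" — True. ✓
C is a knave, and the claim "at most 1 of A, B, C, D, E, and F is a knight" is indeed false.
D (knave): "E and I are both knights or both knaves" — false. ✓
As a knight, E's statement "if A is a knight, then D is a knight" should be True; it is.
F is a knight, and the claim "E is a knight" is indeed True.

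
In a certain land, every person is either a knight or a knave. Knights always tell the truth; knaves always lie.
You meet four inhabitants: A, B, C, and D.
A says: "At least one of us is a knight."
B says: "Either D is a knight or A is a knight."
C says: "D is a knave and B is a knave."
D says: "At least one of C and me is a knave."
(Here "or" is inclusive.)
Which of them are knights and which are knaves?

Knights: A, B, and D. Knaves: C.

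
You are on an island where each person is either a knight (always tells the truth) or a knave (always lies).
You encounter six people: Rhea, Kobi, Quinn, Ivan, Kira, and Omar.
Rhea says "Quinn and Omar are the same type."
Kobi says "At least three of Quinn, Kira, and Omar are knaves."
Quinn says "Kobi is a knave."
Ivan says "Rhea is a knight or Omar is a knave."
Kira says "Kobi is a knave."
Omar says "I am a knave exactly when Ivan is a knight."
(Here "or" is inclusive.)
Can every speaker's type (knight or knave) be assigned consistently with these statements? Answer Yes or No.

No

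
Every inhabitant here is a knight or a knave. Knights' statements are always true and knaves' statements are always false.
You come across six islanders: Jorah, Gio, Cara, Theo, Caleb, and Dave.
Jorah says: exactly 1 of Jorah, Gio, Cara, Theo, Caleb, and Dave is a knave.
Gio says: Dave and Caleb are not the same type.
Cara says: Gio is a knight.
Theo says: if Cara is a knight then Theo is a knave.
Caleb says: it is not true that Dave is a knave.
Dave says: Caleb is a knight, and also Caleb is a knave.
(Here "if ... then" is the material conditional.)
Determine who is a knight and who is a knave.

Jorah is a knave; "exactly 1 of Jorah, Gio, Cara, Theo, Caleb, and Dave is a knave" is False, as required.
Gio (knave): "Dave and Caleb are not the same type" — False. ✓
Cara (knave): "Gio is a knight" — False. ✓
As a knight, Theo's statement "if Cara is a knight then Theo is a knave" should be true; it is.
As a knave, Caleb's statement "it is not true that Dave is a knave" should be False; it is.
Dave (knave): "Caleb is a knight, and also Caleb is a knave" — False. ✓

Knights: Theo. Knaves: Jorah, Gio, Cara, Caleb, and Dave.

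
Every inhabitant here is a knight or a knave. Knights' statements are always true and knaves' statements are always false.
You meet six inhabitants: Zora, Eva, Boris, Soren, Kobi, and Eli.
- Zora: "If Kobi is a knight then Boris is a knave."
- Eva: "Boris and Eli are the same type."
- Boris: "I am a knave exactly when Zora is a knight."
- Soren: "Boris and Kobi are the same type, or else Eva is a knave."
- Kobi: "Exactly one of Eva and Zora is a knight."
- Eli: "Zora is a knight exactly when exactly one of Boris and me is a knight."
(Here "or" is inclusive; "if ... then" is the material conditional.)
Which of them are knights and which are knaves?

Knights: Eva, Boris, Soren, Kobi, and Eli. Knaves: Zora.

Zora is a knave; "if Kobi is a knight then Boris is a knave" is false, as required.
Eva (knight): "Boris and Eli are the same type" — true. ✓
Since Boris is a knight, "I am a knave exactly when Zora is a knight" needs to be true, which holds.
Since Soren is a knight, "Boris and Kobi are the same type, or else Eva is a knave" needs to be true, which holds.
Kobi is a knight, and the claim "exactly one of Eva and Zora is a knight" is indeed true.
Since Eli is a knight, "Zora is a knight exactly when exactly one of Boris and me is a knight" needs to be true, which holds.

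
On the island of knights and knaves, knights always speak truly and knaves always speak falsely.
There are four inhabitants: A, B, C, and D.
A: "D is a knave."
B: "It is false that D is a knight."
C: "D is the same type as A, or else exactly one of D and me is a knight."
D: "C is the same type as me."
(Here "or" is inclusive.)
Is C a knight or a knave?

C is a knight.

Consistent assignments: {A=knight, B=knight, C=knight, D=knave}
In every consistent assignment, C is a knight.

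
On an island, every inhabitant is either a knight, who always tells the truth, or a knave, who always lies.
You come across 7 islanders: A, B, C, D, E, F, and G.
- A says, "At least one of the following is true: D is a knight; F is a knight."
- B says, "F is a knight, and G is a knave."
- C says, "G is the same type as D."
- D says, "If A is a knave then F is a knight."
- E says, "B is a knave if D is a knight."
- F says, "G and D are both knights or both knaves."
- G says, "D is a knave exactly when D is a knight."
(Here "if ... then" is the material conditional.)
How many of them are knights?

3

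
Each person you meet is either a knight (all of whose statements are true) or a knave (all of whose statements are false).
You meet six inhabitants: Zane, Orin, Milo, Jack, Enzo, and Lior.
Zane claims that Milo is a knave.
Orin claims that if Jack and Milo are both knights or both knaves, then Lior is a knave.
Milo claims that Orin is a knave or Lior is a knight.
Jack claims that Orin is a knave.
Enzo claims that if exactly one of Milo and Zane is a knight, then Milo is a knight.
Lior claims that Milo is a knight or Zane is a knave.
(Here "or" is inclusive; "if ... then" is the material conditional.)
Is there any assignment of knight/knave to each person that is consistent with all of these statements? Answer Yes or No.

Yes

One consistent assignment: Zane=knight, Orin=knight, Milo=knave, Jack=knave, Enzo=knave, Lior=knave.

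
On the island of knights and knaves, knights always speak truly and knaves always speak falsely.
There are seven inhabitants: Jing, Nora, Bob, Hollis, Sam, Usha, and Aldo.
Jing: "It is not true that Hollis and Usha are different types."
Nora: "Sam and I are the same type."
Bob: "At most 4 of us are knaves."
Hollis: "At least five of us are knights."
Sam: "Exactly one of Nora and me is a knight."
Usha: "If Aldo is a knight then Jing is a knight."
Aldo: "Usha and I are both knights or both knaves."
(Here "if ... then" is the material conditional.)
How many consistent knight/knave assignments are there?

4

Consistent assignments:
  Jing=knight, Nora=knave, Bob=knight, Hollis=knight, Sam=knight, Usha=knight, Aldo=knight
  Jing=knight, Nora=knave, Bob=knight, Hollis=knight, Sam=knight, Usha=knight, Aldo=knave
  Jing=knave, Nora=knave, Bob=knight, Hollis=knave, Sam=knight, Usha=knight, Aldo=knave
  Jing=knave, Nora=knave, Bob=knave, Hollis=knave, Sam=knight, Usha=knight, Aldo=knave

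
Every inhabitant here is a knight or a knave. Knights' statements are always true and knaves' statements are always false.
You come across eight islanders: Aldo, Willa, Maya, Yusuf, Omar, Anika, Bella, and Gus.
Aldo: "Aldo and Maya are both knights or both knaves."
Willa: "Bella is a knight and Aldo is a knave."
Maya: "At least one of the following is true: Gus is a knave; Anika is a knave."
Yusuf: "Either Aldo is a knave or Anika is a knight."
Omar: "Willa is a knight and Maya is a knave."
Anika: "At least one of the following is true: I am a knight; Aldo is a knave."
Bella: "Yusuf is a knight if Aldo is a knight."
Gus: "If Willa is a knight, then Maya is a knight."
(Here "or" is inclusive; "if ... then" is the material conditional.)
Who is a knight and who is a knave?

Aldo is a knight; "Aldo and Maya are both knights or both knaves" is true, as required.
Willa is a knave, so "Bella is a knight and Aldo is a knave" must be false — and it is.
Maya (knight): "at least one of the following is true: Gus is a knave; Anika is a knave" — true. ✓
Yusuf (knave): "either Aldo is a knave or Anika is a knight" — false. ✓
Omar (knave): "Willa is a knight and Maya is a knave" — false. ✓
Anika (knave): "at least one of the following is true: I am a knight; Aldo is a knave" — false. ✓
Bella is a knave, so "Yusuf is a knight if Aldo is a knight" must be false — and it is.
As a knight, Gus's statement "if Willa is a knight, then Maya is a knight" should be true; it is.

Aldo is a knight, Willa is a knave, Maya is a knight, Yusuf is a knave, Omar is a knave, Anika is a knave, Bella is a knave, and Gus is a knight.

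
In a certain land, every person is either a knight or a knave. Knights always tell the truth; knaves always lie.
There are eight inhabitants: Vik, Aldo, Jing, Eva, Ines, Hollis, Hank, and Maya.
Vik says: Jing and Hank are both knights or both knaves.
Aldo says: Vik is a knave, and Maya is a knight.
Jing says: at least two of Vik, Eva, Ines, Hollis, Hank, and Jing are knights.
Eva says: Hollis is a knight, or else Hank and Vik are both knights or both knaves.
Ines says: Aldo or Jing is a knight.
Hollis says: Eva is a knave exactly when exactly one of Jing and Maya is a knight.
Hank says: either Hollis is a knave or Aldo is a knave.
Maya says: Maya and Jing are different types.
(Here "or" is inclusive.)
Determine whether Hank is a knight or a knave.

Hank is a knight.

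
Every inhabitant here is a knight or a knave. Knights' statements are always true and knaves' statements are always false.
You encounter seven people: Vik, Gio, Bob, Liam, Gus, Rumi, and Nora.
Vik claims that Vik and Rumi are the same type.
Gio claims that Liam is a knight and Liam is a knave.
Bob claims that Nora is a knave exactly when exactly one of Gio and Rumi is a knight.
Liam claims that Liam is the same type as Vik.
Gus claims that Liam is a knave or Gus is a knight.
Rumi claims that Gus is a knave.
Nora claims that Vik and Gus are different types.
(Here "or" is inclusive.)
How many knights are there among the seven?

4

The unique consistent assignment is Vik=knight, Gio=knave, Bob=knave, Liam=knight, Gus=knave, Rumi=knight, Nora=knight.
That has 4 knights.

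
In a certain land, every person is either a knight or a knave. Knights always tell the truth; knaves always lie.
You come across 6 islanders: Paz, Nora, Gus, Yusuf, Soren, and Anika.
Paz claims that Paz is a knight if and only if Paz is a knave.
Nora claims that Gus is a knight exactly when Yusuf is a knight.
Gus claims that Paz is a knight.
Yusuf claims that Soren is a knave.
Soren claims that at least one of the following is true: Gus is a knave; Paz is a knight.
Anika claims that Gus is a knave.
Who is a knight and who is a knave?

Paz is a knave, Nora is a knight, Gus is a knave, Yusuf is a knave, Soren is a knight, and Anika is a knight.

Paz is a knave, so "Paz is a knight if and only if Paz is a knave" must be false — and it is.
Nora is a knight; "Gus is a knight exactly when Yusuf is a knight" is true, as required.
Gus is a knave, so "Paz is a knight" must be false — and it is.
Yusuf (knave): "Soren is a knave" — false. ✓
As a knight, Soren's statement "at least one of the following is true: Gus is a knave; Paz is a knight" should be true; it is.
Anika (knight): "Gus is a knave" — true. ✓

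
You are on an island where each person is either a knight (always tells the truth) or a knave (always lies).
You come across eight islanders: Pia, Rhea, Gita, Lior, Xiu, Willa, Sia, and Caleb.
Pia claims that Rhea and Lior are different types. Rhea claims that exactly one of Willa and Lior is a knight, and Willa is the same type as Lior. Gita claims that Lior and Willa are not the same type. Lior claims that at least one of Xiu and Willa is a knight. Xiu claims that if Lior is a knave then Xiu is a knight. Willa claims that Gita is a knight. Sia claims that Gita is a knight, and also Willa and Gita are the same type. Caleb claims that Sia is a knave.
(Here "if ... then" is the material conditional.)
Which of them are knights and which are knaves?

Pia is a knave, and the claim "Rhea and Lior are different types" is indeed false.
As a knave, Rhea's statement "exactly one of Willa and Lior is a knight, and Willa is the same type as Lior" should be false; it is.
As a knave, Gita's statement "Lior and Willa are not the same type" should be false; it is.
Since Lior is a knave, "at least one of Xiu and Willa is a knight" needs to be false, which holds.
Since Xiu is a knave, "if Lior is a knave then Xiu is a knight" needs to be false, which holds.
As a knave, Willa's statement "Gita is a knight" should be false; it is.
Since Sia is a knave, "Gita is a knight, and also Willa and Gita are the same type" needs to be false, which holds.
As a knight, Caleb's statement "Sia is a knave" should be True; it is.

Pia is a knave, Rhea is a knave, Gita is a knave, Lior is a knave, Xiu is a knave, Willa is a knave, Sia is a knave, and Caleb is a knight.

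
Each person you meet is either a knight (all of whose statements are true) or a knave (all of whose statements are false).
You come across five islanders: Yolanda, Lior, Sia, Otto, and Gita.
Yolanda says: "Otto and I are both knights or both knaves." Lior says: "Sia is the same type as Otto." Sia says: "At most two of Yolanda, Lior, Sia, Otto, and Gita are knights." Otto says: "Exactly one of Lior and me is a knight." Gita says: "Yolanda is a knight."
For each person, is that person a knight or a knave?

Knights: Yolanda, Otto, and Gita. Knaves: Lior and Sia.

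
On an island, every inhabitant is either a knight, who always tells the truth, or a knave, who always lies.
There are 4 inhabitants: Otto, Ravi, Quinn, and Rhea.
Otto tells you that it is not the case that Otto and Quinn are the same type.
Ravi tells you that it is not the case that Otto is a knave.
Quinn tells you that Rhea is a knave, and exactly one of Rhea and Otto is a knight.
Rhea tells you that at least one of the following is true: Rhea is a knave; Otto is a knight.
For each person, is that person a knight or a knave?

Knights: Otto, Ravi, and Rhea. Knaves: Quinn.

Since Otto is a knight, "it is not the case that Otto and Quinn are the same type" needs to be True, which holds.
Ravi is a knight, so "it is not the case that Otto is a knave" must be True — and it is.
As a knave, Quinn's statement "Rhea is a knave, and exactly one of Rhea and Otto is a knight" should be False; it is.
As a knight, Rhea's statement "at least one of the following is true: Rhea is a knave; Otto is a knight" should be True; it is.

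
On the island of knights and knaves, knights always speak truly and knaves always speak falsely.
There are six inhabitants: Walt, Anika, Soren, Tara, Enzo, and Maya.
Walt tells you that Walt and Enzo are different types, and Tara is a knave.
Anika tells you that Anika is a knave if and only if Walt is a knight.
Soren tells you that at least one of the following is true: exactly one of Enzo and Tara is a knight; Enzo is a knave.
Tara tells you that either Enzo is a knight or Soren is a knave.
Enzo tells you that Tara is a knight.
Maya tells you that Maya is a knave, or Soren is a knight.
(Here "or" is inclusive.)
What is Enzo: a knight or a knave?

Enzo is a knave.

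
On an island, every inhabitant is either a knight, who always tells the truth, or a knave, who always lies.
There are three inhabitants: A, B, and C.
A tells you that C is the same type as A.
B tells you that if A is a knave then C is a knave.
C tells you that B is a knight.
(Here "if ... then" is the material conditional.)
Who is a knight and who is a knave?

A is a knight, B is a knight, and C is a knight.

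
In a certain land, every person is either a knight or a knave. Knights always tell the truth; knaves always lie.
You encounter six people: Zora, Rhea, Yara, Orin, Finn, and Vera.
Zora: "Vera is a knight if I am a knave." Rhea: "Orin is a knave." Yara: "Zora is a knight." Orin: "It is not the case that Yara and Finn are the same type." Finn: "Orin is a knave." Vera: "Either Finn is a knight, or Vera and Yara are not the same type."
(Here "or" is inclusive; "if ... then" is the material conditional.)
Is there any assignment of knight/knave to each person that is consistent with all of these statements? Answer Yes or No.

Yes

One consistent assignment: Zora=knight, Rhea=knight, Yara=knight, Orin=knave, Finn=knight, Vera=knight.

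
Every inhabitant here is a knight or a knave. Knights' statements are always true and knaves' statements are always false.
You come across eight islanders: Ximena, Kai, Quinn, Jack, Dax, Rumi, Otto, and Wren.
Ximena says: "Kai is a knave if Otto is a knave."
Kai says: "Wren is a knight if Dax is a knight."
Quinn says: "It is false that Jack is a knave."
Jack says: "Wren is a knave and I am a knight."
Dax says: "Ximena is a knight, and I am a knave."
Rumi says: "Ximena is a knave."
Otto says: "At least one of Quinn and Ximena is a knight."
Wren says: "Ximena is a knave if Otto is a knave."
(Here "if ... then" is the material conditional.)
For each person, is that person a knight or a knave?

Knights: Kai, Rumi, and Wren. Knaves: Ximena, Quinn, Jack, Dax, and Otto.

As a knave, Ximena's statement "Kai is a knave if Otto is a knave" should be false; it is.
Kai is a knight, and the claim "Wren is a knight if Dax is a knight" is indeed True.
Quinn is a knave, and the claim "it is false that Jack is a knave" is indeed false.
Jack is a knave; "Wren is a knave and I am a knight" is false, as required.
Since Dax is a knave, "Ximena is a knight, and I am a knave" needs to be false, which holds.
Since Rumi is a knight, "Ximena is a knave" needs to be True, which holds.
Otto (knave): "at least one of Quinn and Ximena is a knight" — false. ✓
Wren (knight): "Ximena is a knave if Otto is a knave" — True. ✓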